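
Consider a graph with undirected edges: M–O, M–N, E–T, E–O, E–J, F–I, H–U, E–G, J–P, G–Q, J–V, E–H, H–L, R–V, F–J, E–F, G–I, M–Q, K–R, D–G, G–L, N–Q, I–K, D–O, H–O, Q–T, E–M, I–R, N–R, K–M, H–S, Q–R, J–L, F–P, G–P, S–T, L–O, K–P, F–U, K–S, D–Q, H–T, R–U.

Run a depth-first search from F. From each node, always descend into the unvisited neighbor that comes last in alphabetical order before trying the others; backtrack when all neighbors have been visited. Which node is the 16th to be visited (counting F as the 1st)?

Visit F
F → U
U → R
R → V
V → J
J → P
P → K
K → S
S → T
T → Q
Q → N
N → M
M → O
O → L
L → H
H → E
E → G
G → I
G → D

Visit order: F, U, R, V, J, P, K, S, T, Q, N, M, O, L, H, E, G, I, D

E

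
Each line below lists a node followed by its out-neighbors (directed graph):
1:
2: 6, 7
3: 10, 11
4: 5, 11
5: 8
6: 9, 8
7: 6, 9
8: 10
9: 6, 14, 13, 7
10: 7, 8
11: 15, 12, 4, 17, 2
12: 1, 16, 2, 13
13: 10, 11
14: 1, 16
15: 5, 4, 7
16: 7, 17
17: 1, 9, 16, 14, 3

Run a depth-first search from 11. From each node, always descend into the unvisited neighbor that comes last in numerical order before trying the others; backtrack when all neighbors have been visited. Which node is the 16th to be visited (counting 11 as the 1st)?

Visit 11
11 → 17
17 → 16
16 → 7
7 → 9
9 → 14
14 → 1
9 → 13
13 → 10
10 → 8
9 → 6
17 → 3
11 → 15
15 → 5
15 → 4
11 → 12
12 → 2

Visit order: 11, 17, 16, 7, 9, 14, 1, 13, 10, 8, 6, 3, 15, 5, 4, 12, 2

12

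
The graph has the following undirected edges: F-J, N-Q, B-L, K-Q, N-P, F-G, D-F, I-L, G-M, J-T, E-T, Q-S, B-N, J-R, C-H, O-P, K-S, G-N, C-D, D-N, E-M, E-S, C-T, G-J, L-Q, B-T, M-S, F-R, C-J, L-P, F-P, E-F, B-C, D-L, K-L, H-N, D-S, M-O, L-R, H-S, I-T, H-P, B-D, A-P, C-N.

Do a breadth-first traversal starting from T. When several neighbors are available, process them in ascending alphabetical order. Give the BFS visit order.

Visit T; enqueue B, C, E, I, J → queue [B, C, E, I, J]
Visit B; enqueue D, L, N → queue [C, E, I, J, D, L, N]
Visit C; enqueue H → queue [E, I, J, D, L, N, H]
Visit E; enqueue F, M, S → queue [I, J, D, L, N, H, F, M, S]
Visit I → queue [J, D, L, N, H, F, M, S]
Visit J; enqueue G, R → queue [D, L, N, H, F, M, S, G, R]
Visit D → queue [L, N, H, F, M, S, G, R]
Visit L; enqueue K, P, Q → queue [N, H, F, M, S, G, R, K, P, Q]
Visit N → queue [H, F, M, S, G, R, K, P, Q]
Visit H → queue [F, M, S, G, R, K, P, Q]
Visit F → queue [M, S, G, R, K, P, Q]
Visit M; enqueue O → queue [S, G, R, K, P, Q, O]
Visit S → queue [G, R, K, P, Q, O]
Visit G → queue [R, K, P, Q, O]
Visit R → queue [K, P, Q, O]
Visit K → queue [P, Q, O]
Visit P; enqueue A → queue [Q, O, A]
Visit Q → queue [O, A]
Visit O → queue [A]
Visit A → queue []

T → B → C → E → I → J → D → L → N → H → F → M → S → G → R → K → P → Q → O → A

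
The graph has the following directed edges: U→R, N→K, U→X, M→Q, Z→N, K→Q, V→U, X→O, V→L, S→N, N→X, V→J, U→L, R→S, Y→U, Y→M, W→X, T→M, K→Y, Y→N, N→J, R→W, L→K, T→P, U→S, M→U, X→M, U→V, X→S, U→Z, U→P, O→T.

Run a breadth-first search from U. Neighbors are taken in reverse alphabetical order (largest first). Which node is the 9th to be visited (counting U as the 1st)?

N

Visit U; enqueue Z, X, V, S, R, P, L → queue [Z, X, V, S, R, P, L]
Visit Z; enqueue N → queue [X, V, S, R, P, L, N]
Visit X; enqueue O, M → queue [V, S, R, P, L, N, O, M]
Visit V; enqueue J → queue [S, R, P, L, N, O, M, J]
Visit S → queue [R, P, L, N, O, M, J]
Visit R; enqueue W → queue [P, L, N, O, M, J, W]
Visit P → queue [L, N, O, M, J, W]
Visit L; enqueue K → queue [N, O, M, J, W, K]
Visit N → queue [O, M, J, W, K]
Visit O; enqueue T → queue [M, J, W, K, T]
Visit M; enqueue Q → queue [J, W, K, T, Q]
Visit J → queue [W, K, T, Q]
Visit W → queue [K, T, Q]
Visit K; enqueue Y → queue [T, Q, Y]
Visit T → queue [Q, Y]
Visit Q → queue [Y]
Visit Y → queue []

Visit order: U, Z, X, V, S, R, P, L, N, O, M, J, W, K, T, Q, Y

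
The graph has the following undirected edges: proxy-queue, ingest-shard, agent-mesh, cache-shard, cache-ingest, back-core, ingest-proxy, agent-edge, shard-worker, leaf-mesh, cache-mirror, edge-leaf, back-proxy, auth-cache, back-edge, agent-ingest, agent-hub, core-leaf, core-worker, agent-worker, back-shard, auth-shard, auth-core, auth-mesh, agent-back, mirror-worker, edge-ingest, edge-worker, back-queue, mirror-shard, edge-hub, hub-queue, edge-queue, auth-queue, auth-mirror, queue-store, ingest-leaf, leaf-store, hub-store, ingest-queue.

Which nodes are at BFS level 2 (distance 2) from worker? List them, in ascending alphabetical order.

Level 0: worker
Level 1: agent, core, edge, mirror, shard
Level 2: auth, back, cache, hub, ingest, leaf, mesh, queue
Level 3: proxy, store

auth, back, cache, hub, ingest, leaf, mesh, queue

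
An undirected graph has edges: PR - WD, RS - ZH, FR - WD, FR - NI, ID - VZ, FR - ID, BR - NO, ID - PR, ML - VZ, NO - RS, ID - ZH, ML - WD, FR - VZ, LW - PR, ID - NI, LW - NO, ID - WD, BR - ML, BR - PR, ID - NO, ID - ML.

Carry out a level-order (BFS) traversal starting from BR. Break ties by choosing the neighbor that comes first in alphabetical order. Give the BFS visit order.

BR, ML, NO, PR, ID, VZ, WD, LW, RS, FR, NI, ZH

Visit BR; enqueue ML, NO, PR → queue [ML, NO, PR]
Visit ML; enqueue ID, VZ, WD → queue [NO, PR, ID, VZ, WD]
Visit NO; enqueue LW, RS → queue [PR, ID, VZ, WD, LW, RS]
Visit PR → queue [ID, VZ, WD, LW, RS]
Visit ID; enqueue FR, NI, ZH → queue [VZ, WD, LW, RS, FR, NI, ZH]
Visit VZ → queue [WD, LW, RS, FR, NI, ZH]
Visit WD → queue [LW, RS, FR, NI, ZH]
Visit LW → queue [RS, FR, NI, ZH]
Visit RS → queue [FR, NI, ZH]
Visit FR → queue [NI, ZH]
Visit NI → queue [ZH]
Visit ZH → queue []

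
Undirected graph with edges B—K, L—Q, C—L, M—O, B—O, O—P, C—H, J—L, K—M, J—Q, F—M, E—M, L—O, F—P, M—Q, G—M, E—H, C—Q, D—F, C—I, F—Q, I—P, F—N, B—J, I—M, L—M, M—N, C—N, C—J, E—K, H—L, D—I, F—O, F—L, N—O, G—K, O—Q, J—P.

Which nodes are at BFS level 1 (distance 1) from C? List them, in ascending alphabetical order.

Level 0: C
Level 1: H, I, J, L, N, Q
Level 2: B, D, E, F, M, O, P
Level 3: G, K

H, I, J, L, N, Q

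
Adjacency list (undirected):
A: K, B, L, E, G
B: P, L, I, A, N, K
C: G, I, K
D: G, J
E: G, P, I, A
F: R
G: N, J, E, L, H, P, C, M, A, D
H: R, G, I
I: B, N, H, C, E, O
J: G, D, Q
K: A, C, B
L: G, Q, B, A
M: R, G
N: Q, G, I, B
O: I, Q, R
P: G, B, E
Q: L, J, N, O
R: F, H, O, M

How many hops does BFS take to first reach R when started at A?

3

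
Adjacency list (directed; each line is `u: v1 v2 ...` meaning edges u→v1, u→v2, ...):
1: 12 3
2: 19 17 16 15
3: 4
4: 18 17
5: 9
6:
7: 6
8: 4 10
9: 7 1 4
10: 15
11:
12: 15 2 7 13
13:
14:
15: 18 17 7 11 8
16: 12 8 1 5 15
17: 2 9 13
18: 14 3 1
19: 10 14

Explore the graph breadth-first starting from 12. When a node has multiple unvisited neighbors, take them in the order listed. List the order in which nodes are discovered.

Visit 12; enqueue 15, 2, 7, 13 → queue [15, 2, 7, 13]
Visit 15; enqueue 18, 17, 11, 8 → queue [2, 7, 13, 18, 17, 11, 8]
Visit 2; enqueue 19, 16 → queue [7, 13, 18, 17, 11, 8, 19, 16]
Visit 7; enqueue 6 → queue [13, 18, 17, 11, 8, 19, 16, 6]
Visit 13 → queue [18, 17, 11, 8, 19, 16, 6]
Visit 18; enqueue 14, 3, 1 → queue [17, 11, 8, 19, 16, 6, 14, 3, 1]
Visit 17; enqueue 9 → queue [11, 8, 19, 16, 6, 14, 3, 1, 9]
Visit 11 → queue [8, 19, 16, 6, 14, 3, 1, 9]
Visit 8; enqueue 4, 10 → queue [19, 16, 6, 14, 3, 1, 9, 4, 10]
Visit 19 → queue [16, 6, 14, 3, 1, 9, 4, 10]
Visit 16; enqueue 5 → queue [6, 14, 3, 1, 9, 4, 10, 5]
Visit 6 → queue [14, 3, 1, 9, 4, 10, 5]
Visit 14 → queue [3, 1, 9, 4, 10, 5]
Visit 3 → queue [1, 9, 4, 10, 5]
Visit 1 → queue [9, 4, 10, 5]
Visit 9 → queue [4, 10, 5]
Visit 4 → queue [10, 5]
Visit 10 → queue [5]
Visit 5 → queue []

12, 15, 2, 7, 13, 18, 17, 11, 8, 19, 16, 6, 14, 3, 1, 9, 4, 10, 5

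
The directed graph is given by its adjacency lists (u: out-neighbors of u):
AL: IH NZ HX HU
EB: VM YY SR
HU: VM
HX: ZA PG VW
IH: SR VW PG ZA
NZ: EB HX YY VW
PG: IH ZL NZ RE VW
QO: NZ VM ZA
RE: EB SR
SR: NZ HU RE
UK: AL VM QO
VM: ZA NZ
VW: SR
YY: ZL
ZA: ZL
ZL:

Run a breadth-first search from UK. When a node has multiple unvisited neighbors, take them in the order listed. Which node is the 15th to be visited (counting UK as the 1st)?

ZL

Visit UK; enqueue AL, VM, QO → queue [AL, VM, QO]
Visit AL; enqueue IH, NZ, HX, HU → queue [VM, QO, IH, NZ, HX, HU]
Visit VM; enqueue ZA → queue [QO, IH, NZ, HX, HU, ZA]
Visit QO → queue [IH, NZ, HX, HU, ZA]
Visit IH; enqueue SR, VW, PG → queue [NZ, HX, HU, ZA, SR, VW, PG]
Visit NZ; enqueue EB, YY → queue [HX, HU, ZA, SR, VW, PG, EB, YY]
Visit HX → queue [HU, ZA, SR, VW, PG, EB, YY]
Visit HU → queue [ZA, SR, VW, PG, EB, YY]
Visit ZA; enqueue ZL → queue [SR, VW, PG, EB, YY, ZL]
Visit SR; enqueue RE → queue [VW, PG, EB, YY, ZL, RE]
Visit VW → queue [PG, EB, YY, ZL, RE]
Visit PG → queue [EB, YY, ZL, RE]
Visit EB → queue [YY, ZL, RE]
Visit YY → queue [ZL, RE]
Visit ZL → queue [RE]
Visit RE → queue []

Visit order: UK, AL, VM, QO, IH, NZ, HX, HU, ZA, SR, VW, PG, EB, YY, ZL, RE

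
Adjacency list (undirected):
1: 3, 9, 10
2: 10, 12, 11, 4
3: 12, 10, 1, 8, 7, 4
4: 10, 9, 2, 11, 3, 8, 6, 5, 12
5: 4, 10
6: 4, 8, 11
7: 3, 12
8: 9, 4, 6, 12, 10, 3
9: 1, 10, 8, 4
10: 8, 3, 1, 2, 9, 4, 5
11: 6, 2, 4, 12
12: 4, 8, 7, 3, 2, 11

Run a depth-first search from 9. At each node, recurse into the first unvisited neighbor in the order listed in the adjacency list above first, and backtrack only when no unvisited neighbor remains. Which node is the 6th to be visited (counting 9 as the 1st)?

Visit 9
9 → 1
1 → 3
3 → 12
12 → 4
4 → 10
10 → 8
8 → 6
6 → 11
11 → 2
10 → 5
12 → 7

Visit order: 9, 1, 3, 12, 4, 10, 8, 6, 11, 2, 5, 7

10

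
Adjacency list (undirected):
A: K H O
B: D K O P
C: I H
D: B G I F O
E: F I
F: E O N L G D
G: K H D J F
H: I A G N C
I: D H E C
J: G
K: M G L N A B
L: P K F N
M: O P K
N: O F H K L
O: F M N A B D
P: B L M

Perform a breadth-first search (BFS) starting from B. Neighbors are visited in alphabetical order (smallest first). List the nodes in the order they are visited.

B → D → K → O → P → F → G → I → A → L → M → N → E → H → J → C

Visit B; enqueue D, K, O, P → queue [D, K, O, P]
Visit D; enqueue F, G, I → queue [K, O, P, F, G, I]
Visit K; enqueue A, L, M, N → queue [O, P, F, G, I, A, L, M, N]
Visit O → queue [P, F, G, I, A, L, M, N]
Visit P → queue [F, G, I, A, L, M, N]
Visit F; enqueue E → queue [G, I, A, L, M, N, E]
Visit G; enqueue H, J → queue [I, A, L, M, N, E, H, J]
Visit I; enqueue C → queue [A, L, M, N, E, H, J, C]
Visit A → queue [L, M, N, E, H, J, C]
Visit L → queue [M, N, E, H, J, C]
Visit M → queue [N, E, H, J, C]
Visit N → queue [E, H, J, C]
Visit E → queue [H, J, C]
Visit H → queue [J, C]
Visit J → queue [C]
Visit C → queue []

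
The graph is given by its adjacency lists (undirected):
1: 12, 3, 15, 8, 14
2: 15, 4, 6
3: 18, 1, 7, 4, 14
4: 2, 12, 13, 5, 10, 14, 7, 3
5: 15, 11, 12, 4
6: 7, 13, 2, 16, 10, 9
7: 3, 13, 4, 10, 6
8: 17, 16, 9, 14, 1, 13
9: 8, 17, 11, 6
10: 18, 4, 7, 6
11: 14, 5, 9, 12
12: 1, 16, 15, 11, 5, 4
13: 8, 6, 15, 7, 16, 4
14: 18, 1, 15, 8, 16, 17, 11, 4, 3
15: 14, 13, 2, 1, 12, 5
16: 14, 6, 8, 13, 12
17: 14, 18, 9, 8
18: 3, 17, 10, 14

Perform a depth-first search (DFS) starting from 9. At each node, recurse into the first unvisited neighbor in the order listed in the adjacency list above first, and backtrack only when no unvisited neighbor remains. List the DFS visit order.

Visit 9
9 → 8
8 → 17
17 → 14
14 → 18
18 → 3
3 → 1
1 → 12
12 → 16
16 → 6
6 → 7
7 → 13
13 → 15
15 → 2
2 → 4
4 → 5
5 → 11
4 → 10

9 8 17 14 18 3 1 12 16 6 7 13 15 2 4 5 11 10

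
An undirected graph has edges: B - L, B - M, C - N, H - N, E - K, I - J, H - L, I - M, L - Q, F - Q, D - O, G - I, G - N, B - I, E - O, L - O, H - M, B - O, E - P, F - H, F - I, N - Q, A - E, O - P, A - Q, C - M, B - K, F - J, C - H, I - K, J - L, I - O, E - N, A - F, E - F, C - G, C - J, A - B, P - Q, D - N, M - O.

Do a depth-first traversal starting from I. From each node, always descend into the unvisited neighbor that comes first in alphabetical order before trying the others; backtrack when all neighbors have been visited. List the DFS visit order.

Visit I
I → B
B → A
A → E
E → F
F → H
H → C
C → G
G → N
N → D
D → O
O → L
L → J
L → Q
Q → P
O → M
E → K

I -> B -> A -> E -> F -> H -> C -> G -> N -> D -> O -> L -> J -> Q -> P -> M -> K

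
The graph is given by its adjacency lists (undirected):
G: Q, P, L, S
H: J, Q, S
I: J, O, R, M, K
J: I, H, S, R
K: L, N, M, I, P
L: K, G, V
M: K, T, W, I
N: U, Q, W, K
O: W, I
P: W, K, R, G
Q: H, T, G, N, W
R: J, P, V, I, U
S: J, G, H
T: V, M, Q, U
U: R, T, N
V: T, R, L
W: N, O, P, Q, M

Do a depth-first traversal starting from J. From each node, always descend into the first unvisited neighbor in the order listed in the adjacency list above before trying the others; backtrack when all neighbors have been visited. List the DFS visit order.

Visit J
J → I
I → O
O → W
W → N
N → U
U → R
R → P
P → K
K → L
L → G
G → Q
Q → H
H → S
Q → T
T → V
T → M

J → I → O → W → N → U → R → P → K → L → G → Q → H → S → T → V → M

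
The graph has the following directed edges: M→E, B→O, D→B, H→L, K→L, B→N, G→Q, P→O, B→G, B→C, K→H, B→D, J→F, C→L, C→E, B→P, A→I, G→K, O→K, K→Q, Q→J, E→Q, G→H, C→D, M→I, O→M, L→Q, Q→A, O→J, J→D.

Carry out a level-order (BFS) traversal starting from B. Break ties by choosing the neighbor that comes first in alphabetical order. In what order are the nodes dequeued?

B -> C -> D -> G -> N -> O -> P -> E -> L -> H -> K -> Q -> J -> M -> A -> F -> I

Visit B; enqueue C, D, G, N, O, P → queue [C, D, G, N, O, P]
Visit C; enqueue E, L → queue [D, G, N, O, P, E, L]
Visit D → queue [G, N, O, P, E, L]
Visit G; enqueue H, K, Q → queue [N, O, P, E, L, H, K, Q]
Visit N → queue [O, P, E, L, H, K, Q]
Visit O; enqueue J, M → queue [P, E, L, H, K, Q, J, M]
Visit P → queue [E, L, H, K, Q, J, M]
Visit E → queue [L, H, K, Q, J, M]
Visit L → queue [H, K, Q, J, M]
Visit H → queue [K, Q, J, M]
Visit K → queue [Q, J, M]
Visit Q; enqueue A → queue [J, M, A]
Visit J; enqueue F → queue [M, A, F]
Visit M; enqueue I → queue [A, F, I]
Visit A → queue [F, I]
Visit F → queue [I]
Visit I → queue []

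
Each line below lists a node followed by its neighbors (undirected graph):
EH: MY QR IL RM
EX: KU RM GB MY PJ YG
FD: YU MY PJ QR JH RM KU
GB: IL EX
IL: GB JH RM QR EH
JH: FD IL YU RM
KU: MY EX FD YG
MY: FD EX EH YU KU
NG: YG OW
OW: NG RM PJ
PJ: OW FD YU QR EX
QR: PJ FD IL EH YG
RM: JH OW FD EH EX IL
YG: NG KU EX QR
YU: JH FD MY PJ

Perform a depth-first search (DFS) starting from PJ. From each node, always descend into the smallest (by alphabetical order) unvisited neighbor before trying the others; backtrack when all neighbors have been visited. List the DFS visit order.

PJ -> EX -> GB -> IL -> EH -> MY -> FD -> JH -> RM -> OW -> NG -> YG -> KU -> QR -> YU

Visit PJ
PJ → EX
EX → GB
GB → IL
IL → EH
EH → MY
MY → FD
FD → JH
JH → RM
RM → OW
OW → NG
NG → YG
YG → KU
YG → QR
JH → YU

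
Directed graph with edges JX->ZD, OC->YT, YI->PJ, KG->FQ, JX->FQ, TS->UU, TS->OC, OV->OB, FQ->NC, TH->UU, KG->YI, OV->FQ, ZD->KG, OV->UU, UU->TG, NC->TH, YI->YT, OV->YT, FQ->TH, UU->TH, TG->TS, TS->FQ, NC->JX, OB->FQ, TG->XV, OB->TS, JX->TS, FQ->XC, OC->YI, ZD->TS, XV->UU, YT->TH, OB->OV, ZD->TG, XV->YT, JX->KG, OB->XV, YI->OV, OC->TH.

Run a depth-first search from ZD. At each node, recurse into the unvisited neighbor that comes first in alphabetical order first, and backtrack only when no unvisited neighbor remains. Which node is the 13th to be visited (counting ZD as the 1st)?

YI

Visit ZD
ZD → KG
KG → FQ
FQ → NC
NC → JX
JX → TS
TS → OC
OC → TH
TH → UU
UU → TG
TG → XV
XV → YT
OC → YI
YI → OV
OV → OB
YI → PJ
FQ → XC

Visit order: ZD, KG, FQ, NC, JX, TS, OC, TH, UU, TG, XV, YT, YI, OV, OB, PJ, XC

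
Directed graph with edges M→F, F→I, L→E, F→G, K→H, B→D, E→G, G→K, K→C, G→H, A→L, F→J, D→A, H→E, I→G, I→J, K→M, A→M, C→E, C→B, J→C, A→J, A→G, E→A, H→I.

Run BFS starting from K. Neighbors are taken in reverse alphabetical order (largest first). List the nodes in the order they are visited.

Visit K; enqueue M, H, C → queue [M, H, C]
Visit M; enqueue F → queue [H, C, F]
Visit H; enqueue I, E → queue [C, F, I, E]
Visit C; enqueue B → queue [F, I, E, B]
Visit F; enqueue J, G → queue [I, E, B, J, G]
Visit I → queue [E, B, J, G]
Visit E; enqueue A → queue [B, J, G, A]
Visit B; enqueue D → queue [J, G, A, D]
Visit J → queue [G, A, D]
Visit G → queue [A, D]
Visit A; enqueue L → queue [D, L]
Visit D → queue [L]
Visit L → queue []

K → M → H → C → F → I → E → B → J → G → A → D → L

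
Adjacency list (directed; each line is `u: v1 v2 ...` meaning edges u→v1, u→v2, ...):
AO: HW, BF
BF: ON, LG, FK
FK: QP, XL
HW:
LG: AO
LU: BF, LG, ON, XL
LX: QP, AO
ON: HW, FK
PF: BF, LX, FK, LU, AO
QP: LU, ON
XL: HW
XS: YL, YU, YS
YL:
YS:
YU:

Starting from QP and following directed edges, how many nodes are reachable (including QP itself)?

9

BFS from QP visits: QP, ON, LU, HW, FK, XL, LG, BF, AO
Reachable nodes: 9 of 15 total.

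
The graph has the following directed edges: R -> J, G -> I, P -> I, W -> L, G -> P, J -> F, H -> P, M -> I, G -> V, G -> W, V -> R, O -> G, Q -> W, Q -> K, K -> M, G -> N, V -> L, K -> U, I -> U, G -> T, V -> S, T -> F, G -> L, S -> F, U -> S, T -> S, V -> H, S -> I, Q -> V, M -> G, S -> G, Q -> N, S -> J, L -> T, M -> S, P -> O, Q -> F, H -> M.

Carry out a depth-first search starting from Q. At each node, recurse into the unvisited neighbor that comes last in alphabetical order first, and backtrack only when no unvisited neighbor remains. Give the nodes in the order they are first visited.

Q, W, L, T, S, J, F, I, U, G, V, R, H, P, O, M, N, K

Visit Q
Q → W
W → L
L → T
T → S
S → J
J → F
S → I
I → U
S → G
G → V
V → R
V → H
H → P
P → O
H → M
G → N
Q → K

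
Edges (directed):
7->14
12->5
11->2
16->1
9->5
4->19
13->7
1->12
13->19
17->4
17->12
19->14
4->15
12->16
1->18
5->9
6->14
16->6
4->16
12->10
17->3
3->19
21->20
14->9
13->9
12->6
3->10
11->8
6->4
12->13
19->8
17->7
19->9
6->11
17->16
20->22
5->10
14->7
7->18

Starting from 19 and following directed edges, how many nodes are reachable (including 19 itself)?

8

BFS from 19 visits: 19, 14, 9, 8, 7, 5, 18, 10
Reachable nodes: 8 of 22 total.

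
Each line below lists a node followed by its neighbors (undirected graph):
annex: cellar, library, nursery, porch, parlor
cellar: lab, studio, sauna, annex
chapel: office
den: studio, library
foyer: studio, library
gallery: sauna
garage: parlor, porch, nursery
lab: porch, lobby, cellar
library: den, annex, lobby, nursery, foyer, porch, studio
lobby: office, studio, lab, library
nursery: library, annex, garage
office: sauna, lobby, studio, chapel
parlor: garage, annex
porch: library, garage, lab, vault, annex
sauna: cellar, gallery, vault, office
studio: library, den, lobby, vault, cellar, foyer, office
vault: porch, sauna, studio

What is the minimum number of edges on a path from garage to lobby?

3

Level 0: garage
Level 1: nursery, parlor, porch
Level 2: annex, lab, library, vault
Level 3: cellar, den, foyer, lobby, sauna, studio
Level 4: gallery, office
Level 5: chapel
lobby first appears at level 3.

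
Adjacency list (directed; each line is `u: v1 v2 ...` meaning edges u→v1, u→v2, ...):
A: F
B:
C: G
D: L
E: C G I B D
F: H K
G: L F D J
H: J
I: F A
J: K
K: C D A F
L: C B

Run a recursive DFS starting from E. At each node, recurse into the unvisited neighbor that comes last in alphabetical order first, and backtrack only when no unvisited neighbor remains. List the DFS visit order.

Visit E
E → I
I → F
F → K
K → D
D → L
L → C
C → G
G → J
L → B
K → A
F → H

E I F K D L C G J B A H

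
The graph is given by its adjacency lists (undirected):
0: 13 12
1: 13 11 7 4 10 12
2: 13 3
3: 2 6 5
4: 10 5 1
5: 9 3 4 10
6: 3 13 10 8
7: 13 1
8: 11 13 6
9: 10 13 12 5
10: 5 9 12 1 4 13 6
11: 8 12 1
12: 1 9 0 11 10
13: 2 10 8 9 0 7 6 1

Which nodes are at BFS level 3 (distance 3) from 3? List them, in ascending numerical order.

0, 1, 7, 11, 12

Level 0: 3
Level 1: 2, 5, 6
Level 2: 4, 8, 9, 10, 13
Level 3: 0, 1, 7, 11, 12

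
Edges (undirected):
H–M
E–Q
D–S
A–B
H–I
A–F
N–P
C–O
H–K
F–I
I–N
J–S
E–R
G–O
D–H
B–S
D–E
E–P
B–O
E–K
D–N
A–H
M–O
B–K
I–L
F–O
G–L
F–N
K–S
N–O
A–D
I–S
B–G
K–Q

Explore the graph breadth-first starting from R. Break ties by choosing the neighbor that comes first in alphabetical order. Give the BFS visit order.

Visit R; enqueue E → queue [E]
Visit E; enqueue D, K, P, Q → queue [D, K, P, Q]
Visit D; enqueue A, H, N, S → queue [K, P, Q, A, H, N, S]
Visit K; enqueue B → queue [P, Q, A, H, N, S, B]
Visit P → queue [Q, A, H, N, S, B]
Visit Q → queue [A, H, N, S, B]
Visit A; enqueue F → queue [H, N, S, B, F]
Visit H; enqueue I, M → queue [N, S, B, F, I, M]
Visit N; enqueue O → queue [S, B, F, I, M, O]
Visit S; enqueue J → queue [B, F, I, M, O, J]
Visit B; enqueue G → queue [F, I, M, O, J, G]
Visit F → queue [I, M, O, J, G]
Visit I; enqueue L → queue [M, O, J, G, L]
Visit M → queue [O, J, G, L]
Visit O; enqueue C → queue [J, G, L, C]
Visit J → queue [G, L, C]
Visit G → queue [L, C]
Visit L → queue [C]
Visit C → queue []

R → E → D → K → P → Q → A → H → N → S → B → F → I → M → O → J → G → L → C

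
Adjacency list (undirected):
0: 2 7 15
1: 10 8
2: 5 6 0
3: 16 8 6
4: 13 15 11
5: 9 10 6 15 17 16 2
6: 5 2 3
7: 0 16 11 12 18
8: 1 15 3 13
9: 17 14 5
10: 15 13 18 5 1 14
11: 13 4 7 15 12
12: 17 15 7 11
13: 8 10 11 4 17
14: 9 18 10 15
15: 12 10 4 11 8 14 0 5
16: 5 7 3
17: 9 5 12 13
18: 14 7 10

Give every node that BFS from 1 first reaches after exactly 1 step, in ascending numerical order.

8, 10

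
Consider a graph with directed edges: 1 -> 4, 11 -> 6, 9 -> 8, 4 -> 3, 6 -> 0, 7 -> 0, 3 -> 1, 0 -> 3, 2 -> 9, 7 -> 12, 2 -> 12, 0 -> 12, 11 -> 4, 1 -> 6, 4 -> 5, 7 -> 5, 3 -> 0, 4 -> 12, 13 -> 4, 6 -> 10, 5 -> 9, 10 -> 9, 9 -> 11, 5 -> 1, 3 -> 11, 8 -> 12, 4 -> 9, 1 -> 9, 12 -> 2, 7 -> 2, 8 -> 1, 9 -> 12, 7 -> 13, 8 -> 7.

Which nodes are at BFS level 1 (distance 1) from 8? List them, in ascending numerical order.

Level 0: 8
Level 1: 1, 7, 12
Level 2: 0, 2, 4, 5, 6, 9, 13
Level 3: 3, 10, 11

1, 7, 12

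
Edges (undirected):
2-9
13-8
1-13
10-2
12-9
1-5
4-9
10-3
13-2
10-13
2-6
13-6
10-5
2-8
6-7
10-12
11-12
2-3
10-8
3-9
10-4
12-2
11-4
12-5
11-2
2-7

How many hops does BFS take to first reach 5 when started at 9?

2

Level 0: 9
Level 1: 2, 3, 4, 12
Level 2: 5, 6, 7, 8, 10, 11, 13
Level 3: 1
5 first appears at level 2.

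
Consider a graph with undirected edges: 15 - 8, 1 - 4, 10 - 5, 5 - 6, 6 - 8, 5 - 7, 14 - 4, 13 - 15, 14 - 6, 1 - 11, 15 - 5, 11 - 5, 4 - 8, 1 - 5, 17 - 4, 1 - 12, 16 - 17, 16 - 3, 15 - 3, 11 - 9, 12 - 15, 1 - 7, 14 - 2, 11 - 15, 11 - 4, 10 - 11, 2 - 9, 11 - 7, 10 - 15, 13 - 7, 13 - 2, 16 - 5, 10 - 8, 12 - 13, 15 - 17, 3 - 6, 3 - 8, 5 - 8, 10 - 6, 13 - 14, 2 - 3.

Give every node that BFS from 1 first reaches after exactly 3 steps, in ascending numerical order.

2, 3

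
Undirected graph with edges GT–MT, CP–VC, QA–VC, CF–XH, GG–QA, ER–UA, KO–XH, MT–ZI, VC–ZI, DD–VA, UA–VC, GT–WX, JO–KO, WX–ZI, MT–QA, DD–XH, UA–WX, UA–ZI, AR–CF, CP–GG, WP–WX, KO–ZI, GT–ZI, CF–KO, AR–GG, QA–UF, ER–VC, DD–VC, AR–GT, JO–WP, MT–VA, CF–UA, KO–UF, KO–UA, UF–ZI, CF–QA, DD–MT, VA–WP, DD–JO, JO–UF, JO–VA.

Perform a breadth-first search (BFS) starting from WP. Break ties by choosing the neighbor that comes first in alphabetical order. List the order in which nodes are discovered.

Visit WP; enqueue JO, VA, WX → queue [JO, VA, WX]
Visit JO; enqueue DD, KO, UF → queue [VA, WX, DD, KO, UF]
Visit VA; enqueue MT → queue [WX, DD, KO, UF, MT]
Visit WX; enqueue GT, UA, ZI → queue [DD, KO, UF, MT, GT, UA, ZI]
Visit DD; enqueue VC, XH → queue [KO, UF, MT, GT, UA, ZI, VC, XH]
Visit KO; enqueue CF → queue [UF, MT, GT, UA, ZI, VC, XH, CF]
Visit UF; enqueue QA → queue [MT, GT, UA, ZI, VC, XH, CF, QA]
Visit MT → queue [GT, UA, ZI, VC, XH, CF, QA]
Visit GT; enqueue AR → queue [UA, ZI, VC, XH, CF, QA, AR]
Visit UA; enqueue ER → queue [ZI, VC, XH, CF, QA, AR, ER]
Visit ZI → queue [VC, XH, CF, QA, AR, ER]
Visit VC; enqueue CP → queue [XH, CF, QA, AR, ER, CP]
Visit XH → queue [CF, QA, AR, ER, CP]
Visit CF → queue [QA, AR, ER, CP]
Visit QA; enqueue GG → queue [AR, ER, CP, GG]
Visit AR → queue [ER, CP, GG]
Visit ER → queue [CP, GG]
Visit CP → queue [GG]
Visit GG → queue []

WP, JO, VA, WX, DD, KO, UF, MT, GT, UA, ZI, VC, XH, CF, QA, AR, ER, CP, GG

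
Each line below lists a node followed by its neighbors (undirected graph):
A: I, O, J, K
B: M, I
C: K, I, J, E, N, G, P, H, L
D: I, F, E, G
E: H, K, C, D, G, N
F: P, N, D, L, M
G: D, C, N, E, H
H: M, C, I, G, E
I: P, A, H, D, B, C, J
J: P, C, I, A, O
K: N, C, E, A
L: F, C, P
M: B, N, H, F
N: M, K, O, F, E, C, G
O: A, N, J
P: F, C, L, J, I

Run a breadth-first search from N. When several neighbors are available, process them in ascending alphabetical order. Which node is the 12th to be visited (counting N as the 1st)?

L

Visit N; enqueue C, E, F, G, K, M, O → queue [C, E, F, G, K, M, O]
Visit C; enqueue H, I, J, L, P → queue [E, F, G, K, M, O, H, I, J, L, P]
Visit E; enqueue D → queue [F, G, K, M, O, H, I, J, L, P, D]
Visit F → queue [G, K, M, O, H, I, J, L, P, D]
Visit G → queue [K, M, O, H, I, J, L, P, D]
Visit K; enqueue A → queue [M, O, H, I, J, L, P, D, A]
Visit M; enqueue B → queue [O, H, I, J, L, P, D, A, B]
Visit O → queue [H, I, J, L, P, D, A, B]
Visit H → queue [I, J, L, P, D, A, B]
Visit I → queue [J, L, P, D, A, B]
Visit J → queue [L, P, D, A, B]
Visit L → queue [P, D, A, B]
Visit P → queue [D, A, B]
Visit D → queue [A, B]
Visit A → queue [B]
Visit B → queue []

Visit order: N, C, E, F, G, K, M, O, H, I, J, L, P, D, A, B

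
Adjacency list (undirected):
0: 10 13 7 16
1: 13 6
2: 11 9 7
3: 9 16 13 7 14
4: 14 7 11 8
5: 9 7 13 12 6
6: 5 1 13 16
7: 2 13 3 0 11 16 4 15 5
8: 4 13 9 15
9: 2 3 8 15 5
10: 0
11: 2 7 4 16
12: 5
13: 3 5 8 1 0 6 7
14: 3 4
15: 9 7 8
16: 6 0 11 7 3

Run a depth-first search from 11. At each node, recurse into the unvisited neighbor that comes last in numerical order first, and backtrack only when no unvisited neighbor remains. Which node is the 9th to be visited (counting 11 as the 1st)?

5

Visit 11
11 → 16
16 → 7
7 → 15
15 → 9
9 → 8
8 → 13
13 → 6
6 → 5
5 → 12
6 → 1
13 → 3
3 → 14
14 → 4
13 → 0
0 → 10
9 → 2

Visit order: 11, 16, 7, 15, 9, 8, 13, 6, 5, 12, 1, 3, 14, 4, 0, 10, 2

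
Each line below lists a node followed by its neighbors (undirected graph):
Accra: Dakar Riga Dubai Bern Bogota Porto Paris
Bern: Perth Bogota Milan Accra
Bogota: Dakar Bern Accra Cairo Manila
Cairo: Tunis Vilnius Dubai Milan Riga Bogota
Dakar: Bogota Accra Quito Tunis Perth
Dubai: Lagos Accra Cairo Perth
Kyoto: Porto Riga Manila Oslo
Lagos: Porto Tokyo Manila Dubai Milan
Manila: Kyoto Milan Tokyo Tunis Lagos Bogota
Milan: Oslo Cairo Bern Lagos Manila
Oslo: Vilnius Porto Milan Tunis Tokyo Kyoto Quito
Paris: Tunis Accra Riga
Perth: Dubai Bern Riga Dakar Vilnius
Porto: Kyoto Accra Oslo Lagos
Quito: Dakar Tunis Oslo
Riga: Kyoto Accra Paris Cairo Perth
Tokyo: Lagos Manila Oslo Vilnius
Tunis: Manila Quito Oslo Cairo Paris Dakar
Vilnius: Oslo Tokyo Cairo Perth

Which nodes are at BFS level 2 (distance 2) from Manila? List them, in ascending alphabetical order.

Accra, Bern, Cairo, Dakar, Dubai, Oslo, Paris, Porto, Quito, Riga, Vilnius

Level 0: Manila
Level 1: Bogota, Kyoto, Lagos, Milan, Tokyo, Tunis
Level 2: Accra, Bern, Cairo, Dakar, Dubai, Oslo, Paris, Porto, Quito, Riga, Vilnius
Level 3: Perth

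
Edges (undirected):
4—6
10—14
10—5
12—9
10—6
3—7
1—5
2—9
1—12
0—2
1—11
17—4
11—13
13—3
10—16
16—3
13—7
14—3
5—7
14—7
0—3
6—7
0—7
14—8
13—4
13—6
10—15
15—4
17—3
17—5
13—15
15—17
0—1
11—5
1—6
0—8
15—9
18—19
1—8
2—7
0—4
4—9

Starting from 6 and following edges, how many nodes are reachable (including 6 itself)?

18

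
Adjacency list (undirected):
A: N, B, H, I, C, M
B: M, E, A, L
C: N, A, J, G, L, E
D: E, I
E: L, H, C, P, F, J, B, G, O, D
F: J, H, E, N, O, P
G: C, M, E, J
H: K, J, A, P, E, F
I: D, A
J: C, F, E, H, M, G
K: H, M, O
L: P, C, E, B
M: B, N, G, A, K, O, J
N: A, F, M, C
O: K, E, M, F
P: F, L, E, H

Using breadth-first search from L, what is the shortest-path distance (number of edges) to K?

Level 0: L
Level 1: B, C, E, P
Level 2: A, D, F, G, H, J, M, N, O
Level 3: I, K
K first appears at level 3.

3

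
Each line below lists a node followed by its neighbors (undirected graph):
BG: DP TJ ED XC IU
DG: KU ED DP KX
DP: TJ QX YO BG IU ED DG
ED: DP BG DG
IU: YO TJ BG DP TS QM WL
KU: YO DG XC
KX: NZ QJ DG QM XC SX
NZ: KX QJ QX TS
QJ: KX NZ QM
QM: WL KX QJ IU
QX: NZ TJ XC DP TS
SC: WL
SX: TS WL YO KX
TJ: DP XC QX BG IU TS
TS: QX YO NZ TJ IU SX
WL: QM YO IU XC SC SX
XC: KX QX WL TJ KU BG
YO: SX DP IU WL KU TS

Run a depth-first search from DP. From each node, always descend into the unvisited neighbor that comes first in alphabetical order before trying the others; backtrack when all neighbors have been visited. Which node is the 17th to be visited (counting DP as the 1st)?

SC

Visit DP
DP → BG
BG → ED
ED → DG
DG → KU
KU → XC
XC → KX
KX → NZ
NZ → QJ
QJ → QM
QM → IU
IU → TJ
TJ → QX
QX → TS
TS → SX
SX → WL
WL → SC
WL → YO

Visit order: DP, BG, ED, DG, KU, XC, KX, NZ, QJ, QM, IU, TJ, QX, TS, SX, WL, SC, YO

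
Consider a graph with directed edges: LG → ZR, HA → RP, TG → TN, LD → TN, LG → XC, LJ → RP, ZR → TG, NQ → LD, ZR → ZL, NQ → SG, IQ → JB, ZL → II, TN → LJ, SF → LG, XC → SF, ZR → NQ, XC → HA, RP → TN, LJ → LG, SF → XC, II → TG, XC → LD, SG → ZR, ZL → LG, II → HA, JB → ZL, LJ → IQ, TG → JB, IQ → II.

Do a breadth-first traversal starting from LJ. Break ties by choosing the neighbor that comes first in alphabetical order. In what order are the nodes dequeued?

LJ → IQ → LG → RP → II → JB → XC → ZR → TN → HA → TG → ZL → LD → SF → NQ → SG

Visit LJ; enqueue IQ, LG, RP → queue [IQ, LG, RP]
Visit IQ; enqueue II, JB → queue [LG, RP, II, JB]
Visit LG; enqueue XC, ZR → queue [RP, II, JB, XC, ZR]
Visit RP; enqueue TN → queue [II, JB, XC, ZR, TN]
Visit II; enqueue HA, TG → queue [JB, XC, ZR, TN, HA, TG]
Visit JB; enqueue ZL → queue [XC, ZR, TN, HA, TG, ZL]
Visit XC; enqueue LD, SF → queue [ZR, TN, HA, TG, ZL, LD, SF]
Visit ZR; enqueue NQ → queue [TN, HA, TG, ZL, LD, SF, NQ]
Visit TN → queue [HA, TG, ZL, LD, SF, NQ]
Visit HA → queue [TG, ZL, LD, SF, NQ]
Visit TG → queue [ZL, LD, SF, NQ]
Visit ZL → queue [LD, SF, NQ]
Visit LD → queue [SF, NQ]
Visit SF → queue [NQ]
Visit NQ; enqueue SG → queue [SG]
Visit SG → queue []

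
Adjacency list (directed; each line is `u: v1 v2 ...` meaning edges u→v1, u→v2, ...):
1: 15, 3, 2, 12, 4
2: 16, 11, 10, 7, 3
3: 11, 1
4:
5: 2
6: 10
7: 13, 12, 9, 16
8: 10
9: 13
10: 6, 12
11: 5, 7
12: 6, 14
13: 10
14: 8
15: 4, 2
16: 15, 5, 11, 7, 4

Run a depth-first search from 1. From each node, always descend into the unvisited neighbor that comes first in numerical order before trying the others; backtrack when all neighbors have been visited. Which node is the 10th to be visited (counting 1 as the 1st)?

6

Visit 1
1 → 2
2 → 3
3 → 11
11 → 5
11 → 7
7 → 9
9 → 13
13 → 10
10 → 6
10 → 12
12 → 14
14 → 8
7 → 16
16 → 4
16 → 15

Visit order: 1, 2, 3, 11, 5, 7, 9, 13, 10, 6, 12, 14, 8, 16, 4, 15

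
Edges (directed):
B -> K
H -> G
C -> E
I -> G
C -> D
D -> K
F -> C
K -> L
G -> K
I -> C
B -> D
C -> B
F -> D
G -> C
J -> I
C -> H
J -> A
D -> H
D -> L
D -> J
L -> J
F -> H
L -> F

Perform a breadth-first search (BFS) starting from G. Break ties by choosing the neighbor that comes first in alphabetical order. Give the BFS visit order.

G, C, K, B, D, E, H, L, J, F, A, I

Visit G; enqueue C, K → queue [C, K]
Visit C; enqueue B, D, E, H → queue [K, B, D, E, H]
Visit K; enqueue L → queue [B, D, E, H, L]
Visit B → queue [D, E, H, L]
Visit D; enqueue J → queue [E, H, L, J]
Visit E → queue [H, L, J]
Visit H → queue [L, J]
Visit L; enqueue F → queue [J, F]
Visit J; enqueue A, I → queue [F, A, I]
Visit F → queue [A, I]
Visit A → queue [I]
Visit I → queue []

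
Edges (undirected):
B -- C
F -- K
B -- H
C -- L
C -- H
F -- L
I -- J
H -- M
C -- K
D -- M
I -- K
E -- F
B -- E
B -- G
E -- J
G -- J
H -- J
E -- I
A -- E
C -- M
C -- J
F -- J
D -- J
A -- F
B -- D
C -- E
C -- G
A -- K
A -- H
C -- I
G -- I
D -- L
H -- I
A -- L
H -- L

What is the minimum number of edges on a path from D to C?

2

Level 0: D
Level 1: B, J, L, M
Level 2: A, C, E, F, G, H, I
Level 3: K
C first appears at level 2.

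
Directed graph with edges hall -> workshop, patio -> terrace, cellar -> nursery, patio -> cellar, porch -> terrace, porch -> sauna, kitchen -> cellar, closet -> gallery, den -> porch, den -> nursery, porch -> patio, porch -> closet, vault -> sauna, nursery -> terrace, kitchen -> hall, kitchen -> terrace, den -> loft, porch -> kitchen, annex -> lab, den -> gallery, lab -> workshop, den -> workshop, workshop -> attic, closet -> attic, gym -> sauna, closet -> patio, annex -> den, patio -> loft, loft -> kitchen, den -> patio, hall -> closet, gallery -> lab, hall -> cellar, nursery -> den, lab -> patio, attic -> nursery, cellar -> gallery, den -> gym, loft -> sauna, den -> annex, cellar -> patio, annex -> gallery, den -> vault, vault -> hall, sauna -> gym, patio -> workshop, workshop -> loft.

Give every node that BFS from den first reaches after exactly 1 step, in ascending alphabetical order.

Level 0: den
Level 1: annex, gallery, gym, loft, nursery, patio, porch, vault, workshop
Level 2: attic, cellar, closet, hall, kitchen, lab, sauna, terrace

annex, gallery, gym, loft, nursery, patio, porch, vault, workshop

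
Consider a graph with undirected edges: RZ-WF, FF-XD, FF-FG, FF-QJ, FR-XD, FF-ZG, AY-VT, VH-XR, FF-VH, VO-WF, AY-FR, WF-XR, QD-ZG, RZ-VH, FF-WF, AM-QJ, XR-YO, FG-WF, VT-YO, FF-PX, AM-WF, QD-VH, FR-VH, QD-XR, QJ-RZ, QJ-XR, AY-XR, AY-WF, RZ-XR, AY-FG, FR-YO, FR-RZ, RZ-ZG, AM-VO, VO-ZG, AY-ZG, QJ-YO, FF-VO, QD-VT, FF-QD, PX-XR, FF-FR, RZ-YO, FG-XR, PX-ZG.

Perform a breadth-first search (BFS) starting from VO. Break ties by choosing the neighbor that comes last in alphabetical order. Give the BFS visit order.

VO → ZG → WF → FF → AM → RZ → QD → PX → AY → XR → FG → XD → VH → QJ → FR → YO → VT

Visit VO; enqueue ZG, WF, FF, AM → queue [ZG, WF, FF, AM]
Visit ZG; enqueue RZ, QD, PX, AY → queue [WF, FF, AM, RZ, QD, PX, AY]
Visit WF; enqueue XR, FG → queue [FF, AM, RZ, QD, PX, AY, XR, FG]
Visit FF; enqueue XD, VH, QJ, FR → queue [AM, RZ, QD, PX, AY, XR, FG, XD, VH, QJ, FR]
Visit AM → queue [RZ, QD, PX, AY, XR, FG, XD, VH, QJ, FR]
Visit RZ; enqueue YO → queue [QD, PX, AY, XR, FG, XD, VH, QJ, FR, YO]
Visit QD; enqueue VT → queue [PX, AY, XR, FG, XD, VH, QJ, FR, YO, VT]
Visit PX → queue [AY, XR, FG, XD, VH, QJ, FR, YO, VT]
Visit AY → queue [XR, FG, XD, VH, QJ, FR, YO, VT]
Visit XR → queue [FG, XD, VH, QJ, FR, YO, VT]
Visit FG → queue [XD, VH, QJ, FR, YO, VT]
Visit XD → queue [VH, QJ, FR, YO, VT]
Visit VH → queue [QJ, FR, YO, VT]
Visit QJ → queue [FR, YO, VT]
Visit FR → queue [YO, VT]
Visit YO → queue [VT]
Visit VT → queue []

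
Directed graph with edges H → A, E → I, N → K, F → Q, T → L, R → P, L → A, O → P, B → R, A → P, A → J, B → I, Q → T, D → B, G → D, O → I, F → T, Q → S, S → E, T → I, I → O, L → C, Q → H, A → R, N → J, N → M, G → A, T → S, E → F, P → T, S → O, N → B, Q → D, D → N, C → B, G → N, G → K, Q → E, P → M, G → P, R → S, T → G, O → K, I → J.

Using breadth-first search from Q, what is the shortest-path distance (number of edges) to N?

2

Level 0: Q
Level 1: D, E, H, S, T
Level 2: A, B, F, G, I, L, N, O
Level 3: C, J, K, M, P, R
N first appears at level 2.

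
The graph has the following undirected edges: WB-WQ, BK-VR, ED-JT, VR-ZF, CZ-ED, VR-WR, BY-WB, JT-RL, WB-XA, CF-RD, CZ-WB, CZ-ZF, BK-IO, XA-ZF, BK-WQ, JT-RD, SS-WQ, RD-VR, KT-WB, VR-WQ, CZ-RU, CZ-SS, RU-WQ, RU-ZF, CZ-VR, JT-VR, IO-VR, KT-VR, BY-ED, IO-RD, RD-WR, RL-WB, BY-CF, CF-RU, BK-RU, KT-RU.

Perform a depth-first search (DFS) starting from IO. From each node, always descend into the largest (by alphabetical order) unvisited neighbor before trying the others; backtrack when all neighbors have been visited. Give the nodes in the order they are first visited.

IO, VR, ZF, XA, WB, WQ, SS, CZ, RU, KT, CF, RD, WR, JT, RL, ED, BY, BK

Visit IO
IO → VR
VR → ZF
ZF → XA
XA → WB
WB → WQ
WQ → SS
SS → CZ
CZ → RU
RU → KT
RU → CF
CF → RD
RD → WR
RD → JT
JT → RL
JT → ED
ED → BY
RU → BK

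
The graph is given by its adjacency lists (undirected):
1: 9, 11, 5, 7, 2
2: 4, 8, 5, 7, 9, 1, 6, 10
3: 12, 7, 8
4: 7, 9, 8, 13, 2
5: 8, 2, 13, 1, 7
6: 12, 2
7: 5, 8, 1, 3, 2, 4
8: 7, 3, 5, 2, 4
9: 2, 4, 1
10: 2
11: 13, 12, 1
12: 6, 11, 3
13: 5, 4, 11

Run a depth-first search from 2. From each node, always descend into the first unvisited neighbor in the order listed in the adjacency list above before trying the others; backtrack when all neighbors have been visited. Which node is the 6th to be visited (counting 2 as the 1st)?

Visit 2
2 → 4
4 → 7
7 → 5
5 → 8
8 → 3
3 → 12
12 → 6
12 → 11
11 → 13
11 → 1
1 → 9
2 → 10

Visit order: 2, 4, 7, 5, 8, 3, 12, 6, 11, 13, 1, 9, 10

3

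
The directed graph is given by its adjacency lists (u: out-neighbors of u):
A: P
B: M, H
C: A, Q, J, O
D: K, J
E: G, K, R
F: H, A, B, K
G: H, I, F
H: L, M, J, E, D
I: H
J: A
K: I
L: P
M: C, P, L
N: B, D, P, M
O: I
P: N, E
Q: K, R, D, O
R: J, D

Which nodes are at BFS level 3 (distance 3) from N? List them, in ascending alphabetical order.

A, G, I, O, Q, R

Level 0: N
Level 1: B, D, M, P
Level 2: C, E, H, J, K, L
Level 3: A, G, I, O, Q, R
Level 4: F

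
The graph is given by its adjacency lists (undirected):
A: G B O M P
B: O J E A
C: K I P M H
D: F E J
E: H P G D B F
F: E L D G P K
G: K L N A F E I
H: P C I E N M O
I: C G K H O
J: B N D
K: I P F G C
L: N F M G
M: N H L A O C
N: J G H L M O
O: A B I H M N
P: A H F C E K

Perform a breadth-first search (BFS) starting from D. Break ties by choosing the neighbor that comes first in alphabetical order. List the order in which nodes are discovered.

D, E, F, J, B, G, H, P, K, L, N, A, O, I, C, M

Visit D; enqueue E, F, J → queue [E, F, J]
Visit E; enqueue B, G, H, P → queue [F, J, B, G, H, P]
Visit F; enqueue K, L → queue [J, B, G, H, P, K, L]
Visit J; enqueue N → queue [B, G, H, P, K, L, N]
Visit B; enqueue A, O → queue [G, H, P, K, L, N, A, O]
Visit G; enqueue I → queue [H, P, K, L, N, A, O, I]
Visit H; enqueue C, M → queue [P, K, L, N, A, O, I, C, M]
Visit P → queue [K, L, N, A, O, I, C, M]
Visit K → queue [L, N, A, O, I, C, M]
Visit L → queue [N, A, O, I, C, M]
Visit N → queue [A, O, I, C, M]
Visit A → queue [O, I, C, M]
Visit O → queue [I, C, M]
Visit I → queue [C, M]
Visit C → queue [M]
Visit M → queue []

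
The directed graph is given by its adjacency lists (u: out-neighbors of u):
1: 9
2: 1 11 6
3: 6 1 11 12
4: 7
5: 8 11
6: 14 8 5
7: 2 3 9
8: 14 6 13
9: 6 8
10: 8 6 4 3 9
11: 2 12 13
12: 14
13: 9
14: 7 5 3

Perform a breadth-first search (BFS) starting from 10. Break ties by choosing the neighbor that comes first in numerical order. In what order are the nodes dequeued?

Visit 10; enqueue 3, 4, 6, 8, 9 → queue [3, 4, 6, 8, 9]
Visit 3; enqueue 1, 11, 12 → queue [4, 6, 8, 9, 1, 11, 12]
Visit 4; enqueue 7 → queue [6, 8, 9, 1, 11, 12, 7]
Visit 6; enqueue 5, 14 → queue [8, 9, 1, 11, 12, 7, 5, 14]
Visit 8; enqueue 13 → queue [9, 1, 11, 12, 7, 5, 14, 13]
Visit 9 → queue [1, 11, 12, 7, 5, 14, 13]
Visit 1 → queue [11, 12, 7, 5, 14, 13]
Visit 11; enqueue 2 → queue [12, 7, 5, 14, 13, 2]
Visit 12 → queue [7, 5, 14, 13, 2]
Visit 7 → queue [5, 14, 13, 2]
Visit 5 → queue [14, 13, 2]
Visit 14 → queue [13, 2]
Visit 13 → queue [2]
Visit 2 → queue []

10 -> 3 -> 4 -> 6 -> 8 -> 9 -> 1 -> 11 -> 12 -> 7 -> 5 -> 14 -> 13 -> 2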